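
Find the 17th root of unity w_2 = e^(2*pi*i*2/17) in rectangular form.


Angle = 360*2/17 = 42.3529°
a = cos(42.3529°) = 0.7390
b = sin(42.3529°) = 0.6737

0.7390 + 0.6737i


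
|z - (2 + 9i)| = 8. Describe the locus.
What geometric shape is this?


|z - z0| = r is a circle with center z0 and radius r.
Center = (2, 9), radius = 8

Circle with center (2, 9) and radius 8


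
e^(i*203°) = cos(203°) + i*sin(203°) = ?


cos(203°) = -0.9205
sin(203°) = -0.3907

e^(i*203°) = -0.9205 - 0.3907i


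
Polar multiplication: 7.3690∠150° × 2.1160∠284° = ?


r = 7.3690 * 2.1160 = 15.5928
theta = 150° + 284° = 434° = 74° (mod 360)

15.5928 cis(74°)


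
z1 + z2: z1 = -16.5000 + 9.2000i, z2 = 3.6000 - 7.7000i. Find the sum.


Real: -16.5 + 3.6 = -12.9
Imag: 9.2 - 7.7 = 1.5

-12.9000 + 1.5000i


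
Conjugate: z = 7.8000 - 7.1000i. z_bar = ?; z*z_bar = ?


z_bar = 7.8000 + 7.1000i
z*z_bar = 7.8^2 + (-7.1)^2 = 60.84 + 50.41 = 111.25

z_bar = 7.8000 + 7.1000i, z*z_bar = 111.25


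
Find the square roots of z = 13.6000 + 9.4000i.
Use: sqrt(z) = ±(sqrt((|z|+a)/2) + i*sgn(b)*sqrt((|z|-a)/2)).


|z| = sqrt(184.96+88.36) = 16.5324
sqrt((|z|+a)/2) = sqrt((16.5324+13.6)/2) = sqrt(15.0662) = 3.8815
sqrt((|z|-a)/2) = sqrt((16.5324-13.6)/2) = sqrt(1.4662) = 1.2109

±(3.8815 + 1.2109i) i.e. 3.8815 + 1.2109i and -3.8815 - 1.2109i


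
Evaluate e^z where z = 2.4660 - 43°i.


e^2.4660 = 11.7753
cos(-43°) = 0.73135
sin(-43°) = -0.681998
Real = 11.7753*0.73135 = 8.6119
Imag = 11.7753*(-0.681998) = -8.0307

8.6119 - 8.0307i


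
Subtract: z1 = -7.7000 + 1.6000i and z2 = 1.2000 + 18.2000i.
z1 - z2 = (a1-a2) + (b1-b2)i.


Real: -7.7 - 1.2 = -8.9
Imag: 1.6 - 18.2 = -16.6

-8.9000 - 16.6000i


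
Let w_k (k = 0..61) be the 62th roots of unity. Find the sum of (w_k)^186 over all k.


The roots are w_k = w^k with w = e^(2*pi*i/62), and (w^k)^186 = (w^186)^k.
So S = 1 + u + u^2 + ... + u^(61) with u = w^186.
186 = 3*62 + 0, so 186 is a multiple of 62 and u = (w^62)^3 = 1.
Every one of the 62 terms equals 1: S = 62

S = 62


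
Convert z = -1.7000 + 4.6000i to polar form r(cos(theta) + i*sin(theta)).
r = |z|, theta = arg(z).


r = sqrt(2.89+21.16) = sqrt(24.05) = 4.9041
theta = atan2(4.6, -1.7) = 110.2826 degrees

r = 4.9041, theta = 110.2826 degrees


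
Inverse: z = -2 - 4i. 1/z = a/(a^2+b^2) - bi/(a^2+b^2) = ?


|z|^2 = 4+16 = 20
1/z = (-2 + 4i)/20

1/z = -0.1000 + 0.2000i


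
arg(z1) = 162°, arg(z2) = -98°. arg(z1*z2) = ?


arg(z1*z2) = 162° - 98° = 64°
Normalized to (-180°, 180°]: 64°

64°


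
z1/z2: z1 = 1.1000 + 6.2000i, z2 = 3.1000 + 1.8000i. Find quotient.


Conjugate of z2 = 3.1000 - 1.8000i
Numerator: (1.1000 + 6.2000i)(3.1000 - 1.8000i) = 14.5700 + 17.2400i
Denominator: 3.1^2 + 1.8^2 = 12.85
Result = (14.5700 + 17.2400i)/12.85

1.1339 + 1.3416i


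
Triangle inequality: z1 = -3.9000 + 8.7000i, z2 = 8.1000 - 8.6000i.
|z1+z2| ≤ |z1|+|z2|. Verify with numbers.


|z1| = sqrt((-3.9)^2 + 8.7^2) = sqrt(90.9) = 9.5341
|z2| = sqrt(8.1^2 + (-8.6)^2) = sqrt(139.57) = 11.8140
z1+z2 = 4.2000 + 0.1000i
|z1+z2| = sqrt(17.65) = 4.2012
|z1|+|z2| = 9.5341 + 11.8140 = 21.3481

|z1+z2| = 4.2012 ≤ |z1|+|z2| = 21.3481 (verified)


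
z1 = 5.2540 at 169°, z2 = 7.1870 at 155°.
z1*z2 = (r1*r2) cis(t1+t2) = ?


r = 5.2540 * 7.1870 = 37.7605
theta = 169° + 155° = 324° = 324° (mod 360)

37.7605 cis(324°)


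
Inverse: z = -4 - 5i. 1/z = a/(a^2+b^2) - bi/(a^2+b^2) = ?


|z|^2 = 16+25 = 41
1/z = (-4 + 5i)/41

1/z = -0.0976 + 0.1220i


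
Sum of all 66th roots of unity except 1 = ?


With w = e^(2*pi*i/66), all 66 of the 66th roots of unity w^0 = 1, w, ..., w^(65) sum to 0: 1 + w + ... + w^(65) = (1 - w^66)/(1 - w) = 0 since w^66 = 1, w ≠ 1.
Removing the root 1: w + w^2 + ... + w^(65) = 0 - 1 = -1

Sum = -1


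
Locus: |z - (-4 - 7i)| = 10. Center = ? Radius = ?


|z - z0| = r is a circle with center z0 and radius r.
Center = (-4, -7), radius = 10

Circle with center (-4, -7) and radius 10


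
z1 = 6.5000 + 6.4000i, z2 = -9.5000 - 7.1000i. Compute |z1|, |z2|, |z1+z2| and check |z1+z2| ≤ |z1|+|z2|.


|z1| = sqrt(6.5^2 + 6.4^2) = sqrt(83.21) = 9.1220
|z2| = sqrt((-9.5)^2 + (-7.1)^2) = sqrt(140.66) = 11.8600
z1+z2 = -3.0000 - 0.7000i
|z1+z2| = sqrt(9.49) = 3.0806
|z1|+|z2| = 9.1220 + 11.8600 = 20.9820

|z1+z2| = 3.0806 ≤ |z1|+|z2| = 20.9820 (verified)


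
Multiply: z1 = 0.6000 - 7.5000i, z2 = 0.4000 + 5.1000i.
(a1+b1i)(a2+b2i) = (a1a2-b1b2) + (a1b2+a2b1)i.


Real = 0.6*0.4 - (-7.5)*5.1 = 0.24 - (-38.25) = 38.49
Imag = 0.6*5.1 + 0.4*(-7.5) = 3.06 - (3) = 0.06

38.4900 + 0.0600i


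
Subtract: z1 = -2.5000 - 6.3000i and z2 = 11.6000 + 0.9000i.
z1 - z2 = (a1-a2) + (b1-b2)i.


Real: -2.5 - 11.6 = -14.1
Imag: -6.3 - 0.9 = -7.2

-14.1000 - 7.2000i


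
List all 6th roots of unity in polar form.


The 6th roots of unity are cis(360k/6°) for k=0..5
Angle step = 360/6 = 60°
Primitive root: cis(60°)
Primitive root = 0.5000 + 0.8660i

6 roots at angles: 0°, 60°, 120°, 180°, 240°, 300°


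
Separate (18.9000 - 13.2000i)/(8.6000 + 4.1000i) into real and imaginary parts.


Multiply by conjugate: (18.9000 - 13.2000i)(8.6000 - 4.1000i) / (8.6^2 + 4.1^2)
Numerator real = 18.9*8.6 - (13.2)*4.1 = 108.42
Numerator imag = -13.2*8.6 - 18.9*4.1 = -191.01
Denominator = 90.77
Re(z) = 108.42/90.77 = 1.1944
Im(z) = -191.01/90.77 = -2.1043

Re(z) = 1.1944, Im(z) = -2.1043


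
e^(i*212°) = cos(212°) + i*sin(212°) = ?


cos(212°) = -0.8480
sin(212°) = -0.5299

e^(i*212°) = -0.8480 - 0.5299i


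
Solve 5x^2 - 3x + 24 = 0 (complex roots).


disc = (-3)^2 - 4*5*24 = 9 - 480 = -471
sqrt(|disc|) = sqrt(471) = 21.7025
Real part = 3/(2*5) = 0.3000
Imag part = 21.7025/(2*5) = 2.1703

0.3000 ± 2.1703i


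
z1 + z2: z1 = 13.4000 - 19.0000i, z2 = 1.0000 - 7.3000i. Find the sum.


Real: 13.4 + 1 = 14.4
Imag: -19 - 7.3 = -26.3

14.4000 - 26.3000i


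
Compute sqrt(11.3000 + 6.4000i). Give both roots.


|z| = sqrt(127.69+40.96) = 12.9865
sqrt((|z|+a)/2) = sqrt((12.9865+11.3)/2) = sqrt(12.1433) = 3.4847
sqrt((|z|-a)/2) = sqrt((12.9865-11.3)/2) = sqrt(0.8433) = 0.9183

±(3.4847 + 0.9183i) i.e. 3.4847 + 0.9183i and -3.4847 - 0.9183i


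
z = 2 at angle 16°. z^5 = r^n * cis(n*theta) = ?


r^5 = 2^5 = 32
n*theta = 5*16° = 80° = 80° (mod 360)
a = 32*cos(80°) = 5.5567
b = 32*sin(80°) = 31.5138

32 cis(80°) = 5.5567 + 31.5138i


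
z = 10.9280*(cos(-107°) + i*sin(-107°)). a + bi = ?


a = 10.9280*cos(-107°) = 10.9280*(-0.29237) = -3.1950
b = 10.9280*sin(-107°) = 10.9280*(-0.956305) = -10.4505

-3.1950 - 10.4505i


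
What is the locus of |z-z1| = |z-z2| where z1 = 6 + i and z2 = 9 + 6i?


Equal distances means the locus is the perpendicular bisector of z1 and z2.
Midpoint = ((6+9)/2, (1+6)/2) = (7.5000, 3.5000)

Perpendicular bisector through (7.5000, 3.5000)


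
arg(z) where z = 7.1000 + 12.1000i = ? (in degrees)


Re = 7.1, Im = 12.1
arg = atan2(12.1, 7.1) = 59.5966 degrees

arg(z) = 59.5966 degrees


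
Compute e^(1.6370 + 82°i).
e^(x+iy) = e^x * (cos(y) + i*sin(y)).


e^1.6370 = 5.1397
cos(82°) = 0.13917
sin(82°) = 0.99027
Real = 5.1397*0.13917 = 0.7153
Imag = 5.1397*0.99027 = 5.0897

0.7153 + 5.0897i


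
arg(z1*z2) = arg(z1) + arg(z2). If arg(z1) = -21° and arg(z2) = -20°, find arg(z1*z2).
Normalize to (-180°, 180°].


arg(z1*z2) = -21° - 20° = -41°
Normalized to (-180°, 180°]: -41°

-41°


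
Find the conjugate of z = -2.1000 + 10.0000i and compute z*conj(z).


z_bar = -2.1000 - 10.0000i
z*z_bar = (-2.1)^2 + 10^2 = 4.41 + 100 = 104.41

z_bar = -2.1000 - 10.0000i, z*z_bar = 104.41


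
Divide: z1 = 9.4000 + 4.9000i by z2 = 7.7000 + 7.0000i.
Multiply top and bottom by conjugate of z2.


Conjugate of z2 = 7.7000 - 7.0000i
Numerator: (9.4000 + 4.9000i)(7.7000 - 7.0000i) = 106.6800 - 28.0700i
Denominator: 7.7^2 + 7^2 = 108.29
Result = (106.6800 - 28.0700i)/108.29

0.9851 - 0.2592i


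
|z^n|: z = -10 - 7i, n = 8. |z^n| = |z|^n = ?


|z| = sqrt(100+49) = sqrt(149) = 12.2066
|z^8| = |z|^8 = (sqrt(149))^8 = 149^4 = 492884401

|z^8| = 492884401


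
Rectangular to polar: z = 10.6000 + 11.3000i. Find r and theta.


r = sqrt(112.36+127.69) = sqrt(240.05) = 15.4935
theta = atan2(11.3, 10.6) = 46.8307 degrees

r = 15.4935, theta = 46.8307 degrees


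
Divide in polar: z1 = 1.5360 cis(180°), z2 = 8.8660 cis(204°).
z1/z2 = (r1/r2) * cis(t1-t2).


r = 1.5360 / 8.8660 = 0.1732
theta = 180° - 204° = -24° = 336° (mod 360)

0.1732 cis(336°)


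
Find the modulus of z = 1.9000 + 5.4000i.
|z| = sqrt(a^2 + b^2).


|z| = sqrt(1.9^2 + 5.4^2) = sqrt(3.61 + 29.16) = sqrt(32.77) = 5.7245

|z| = 5.7245


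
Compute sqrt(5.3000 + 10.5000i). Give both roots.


|z| = sqrt(28.09+110.25) = 11.7618
sqrt((|z|+a)/2) = sqrt((11.7618+5.3)/2) = sqrt(8.5309) = 2.9208
sqrt((|z|-a)/2) = sqrt((11.7618-5.3)/2) = sqrt(3.2309) = 1.7975

±(2.9208 + 1.7975i) i.e. 2.9208 + 1.7975i and -2.9208 - 1.7975i


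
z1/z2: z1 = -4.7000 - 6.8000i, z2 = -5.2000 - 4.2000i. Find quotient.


Conjugate of z2 = -5.2000 + 4.2000i
Numerator: (-4.7000 - 6.8000i)(-5.2000 + 4.2000i) = 53.0000 + 15.6200i
Denominator: (-5.2)^2 + (-4.2)^2 = 44.68
Result = (53.0000 + 15.6200i)/44.68

1.1862 + 0.3496i


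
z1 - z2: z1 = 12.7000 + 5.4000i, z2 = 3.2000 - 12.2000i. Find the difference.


Real: 12.7 - 3.2 = 9.5
Imag: 5.4 + 12.2 = 17.6

9.5000 + 17.6000i


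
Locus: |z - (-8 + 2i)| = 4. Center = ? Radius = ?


|z - z0| = r is a circle with center z0 and radius r.
Center = (-8, 2), radius = 4

Circle with center (-8, 2) and radius 4


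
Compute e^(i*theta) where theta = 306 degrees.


cos(306°) = 0.5878
sin(306°) = -0.8090

e^(i*306°) = 0.5878 - 0.8090i


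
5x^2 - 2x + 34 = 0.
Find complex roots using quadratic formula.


disc = (-2)^2 - 4*5*34 = 4 - 680 = -676
sqrt(|disc|) = sqrt(676) = 26.0000
Real part = 2/(2*5) = 0.2000
Imag part = 26.0000/(2*5) = 2.6000

0.2000 ± 2.6000i


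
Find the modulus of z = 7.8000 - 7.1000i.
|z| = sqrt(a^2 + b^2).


|z| = sqrt(7.8^2 + (-7.1)^2) = sqrt(60.84 + 50.41) = sqrt(111.25) = 10.5475

|z| = 10.5475


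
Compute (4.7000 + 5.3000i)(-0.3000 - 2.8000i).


Real = 4.7*(-0.3) - 5.3*(-2.8) = -1.41 - (-14.84) = 13.43
Imag = 4.7*(-2.8) - (0.3)*5.3 = -13.16 - (1.59) = -14.75

13.4300 - 14.7500i


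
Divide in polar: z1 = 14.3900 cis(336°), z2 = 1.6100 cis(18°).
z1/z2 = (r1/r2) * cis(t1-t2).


r = 14.3900 / 1.6100 = 8.9379
theta = 336° - 18° = 318° = 318° (mod 360)

8.9379 cis(318°)


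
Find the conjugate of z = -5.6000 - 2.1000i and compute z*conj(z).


z_bar = -5.6000 + 2.1000i
z*z_bar = (-5.6)^2 + (-2.1)^2 = 31.36 + 4.41 = 35.77

z_bar = -5.6000 + 2.1000i, z*z_bar = 35.77


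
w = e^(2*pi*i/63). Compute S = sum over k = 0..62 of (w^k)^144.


The roots are w_k = w^k with w = e^(2*pi*i/63), and (w^k)^144 = (w^144)^k.
So S = 1 + u + u^2 + ... + u^(62) with u = w^144.
144 = 2*63 + 18, so 144 is not a multiple of 63: u = (w^63)^2 * w^18 = w^18 ≠ 1 (w is a primitive 63th root), while u^63 = (w^63)^144 = 1.
Geometric series: S = (1 - u^63)/(1 - u) = (1 - 1)/(1 - u) = 0

S = 0


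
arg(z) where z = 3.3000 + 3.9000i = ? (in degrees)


Re = 3.3, Im = 3.9
arg = atan2(3.9, 3.3) = 49.7636 degrees

arg(z) = 49.7636 degrees


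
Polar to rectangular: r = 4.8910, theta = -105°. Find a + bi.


a = 4.8910*cos(-105°) = 4.8910*(-0.25882) = -1.2659
b = 4.8910*sin(-105°) = 4.8910*(-0.965926) = -4.7243

-1.2659 - 4.7243i


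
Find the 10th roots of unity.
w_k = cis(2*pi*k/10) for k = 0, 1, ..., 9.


The 10th roots of unity are cis(360k/10°) for k=0..9
Angle step = 360/10 = 36°
Primitive root: cis(36°)
Primitive root = 0.8090 + 0.5878i

10 roots at angles: 0°, 36°, 72°, 108°, 144°, 180°, 216°, 252°, 288°, 324°


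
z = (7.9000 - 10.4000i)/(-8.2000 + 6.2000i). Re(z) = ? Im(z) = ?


Multiply by conjugate: (7.9000 - 10.4000i)(-8.2000 - 6.2000i) / ((-8.2)^2 + 6.2^2)
Numerator real = 7.9*(-8.2) - (10.4)*6.2 = -129.26
Numerator imag = -10.4*(-8.2) - 7.9*6.2 = 36.3
Denominator = 105.68
Re(z) = -129.26/105.68 = -1.2231
Im(z) = 36.3/105.68 = 0.3435

Re(z) = -1.2231, Im(z) = 0.3435


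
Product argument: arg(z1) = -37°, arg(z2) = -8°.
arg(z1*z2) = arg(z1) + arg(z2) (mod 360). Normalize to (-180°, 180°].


arg(z1*z2) = -37° - 8° = -45°
Normalized to (-180°, 180°]: -45°

-45°


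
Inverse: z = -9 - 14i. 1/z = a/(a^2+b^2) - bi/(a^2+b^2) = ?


|z|^2 = 81+196 = 277
1/z = (-9 + 14i)/277

1/z = -0.0325 + 0.0505i


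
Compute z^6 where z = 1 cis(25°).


r^6 = 1^6 = 1
n*theta = 6*25° = 150° = 150° (mod 360)
a = 1*cos(150°) = -0.8660
b = 1*sin(150°) = 0.5000

1 cis(150°) = -0.8660 + 0.5000i


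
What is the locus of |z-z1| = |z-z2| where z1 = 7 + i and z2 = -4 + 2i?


Equal distances means the locus is the perpendicular bisector of z1 and z2.
Midpoint = ((7+(-4))/2, (1+2)/2) = (1.5000, 1.5000)

Perpendicular bisector through (1.5000, 1.5000)


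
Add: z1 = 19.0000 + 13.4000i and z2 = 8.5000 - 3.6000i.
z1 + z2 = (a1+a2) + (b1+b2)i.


Real: 19 + 8.5 = 27.5
Imag: 13.4 - 3.6 = 9.8

27.5000 + 9.8000i


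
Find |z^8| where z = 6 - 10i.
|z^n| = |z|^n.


|z| = sqrt(36+100) = sqrt(136) = 11.6619
|z^8| = |z|^8 = (sqrt(136))^8 = 136^4 = 342102016

|z^8| = 342102016


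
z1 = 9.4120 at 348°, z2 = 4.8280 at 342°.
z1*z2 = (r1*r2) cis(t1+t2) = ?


r = 9.4120 * 4.8280 = 45.4411
theta = 348° + 342° = 690° = 330° (mod 360)

45.4411 cis(330°)


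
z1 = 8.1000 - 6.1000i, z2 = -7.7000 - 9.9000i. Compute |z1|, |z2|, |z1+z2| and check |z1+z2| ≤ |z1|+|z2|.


|z1| = sqrt(8.1^2 + (-6.1)^2) = sqrt(102.82) = 10.1400
|z2| = sqrt((-7.7)^2 + (-9.9)^2) = sqrt(157.3) = 12.5419
z1+z2 = 0.4000 - 16.0000i
|z1+z2| = sqrt(256.16) = 16.0050
|z1|+|z2| = 10.1400 + 12.5419 = 22.6819

|z1+z2| = 16.0050 ≤ |z1|+|z2| = 22.6819 (verified)


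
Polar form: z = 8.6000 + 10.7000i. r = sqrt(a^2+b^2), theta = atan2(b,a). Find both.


r = sqrt(73.96+114.49) = sqrt(188.45) = 13.7277
theta = atan2(10.7, 8.6) = 51.2098 degrees

r = 13.7277, theta = 51.2098 degrees


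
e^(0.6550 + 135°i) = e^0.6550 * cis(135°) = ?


e^0.6550 = 1.9251
cos(135°) = -0.70711
sin(135°) = 0.70711
Real = 1.9251*(-0.70711) = -1.3613
Imag = 1.9251*0.70711 = 1.3613

-1.3613 + 1.3613i


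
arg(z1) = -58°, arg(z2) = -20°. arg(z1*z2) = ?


arg(z1*z2) = -58° - 20° = -78°
Normalized to (-180°, 180°]: -78°

-78°


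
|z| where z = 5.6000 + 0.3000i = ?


|z| = sqrt(5.6^2 + 0.3^2) = sqrt(31.36 + 0.09) = sqrt(31.45) = 5.6080

|z| = 5.6080


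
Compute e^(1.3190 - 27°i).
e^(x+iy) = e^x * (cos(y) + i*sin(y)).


e^1.3190 = 3.7397
cos(-27°) = 0.891
sin(-27°) = -0.454
Real = 3.7397*0.891 = 3.3321
Imag = 3.7397*(-0.454) = -1.6978

3.3321 - 1.6978i


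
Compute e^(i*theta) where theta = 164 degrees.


cos(164°) = -0.9613
sin(164°) = 0.2756

e^(i*164°) = -0.9613 + 0.2756i


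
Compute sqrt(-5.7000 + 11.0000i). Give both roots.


|z| = sqrt(32.49+121) = 12.3891
sqrt((|z|+a)/2) = sqrt((12.3891+(-5.7))/2) = sqrt(3.3446) = 1.8288
sqrt((|z|-a)/2) = sqrt((12.3891-(-5.7))/2) = sqrt(9.0446) = 3.0074

±(1.8288 + 3.0074i) i.e. 1.8288 + 3.0074i and -1.8288 - 3.0074i


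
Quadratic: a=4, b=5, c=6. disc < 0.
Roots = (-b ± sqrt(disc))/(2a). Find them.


disc = 5^2 - 4*4*6 = 25 - 96 = -71
sqrt(|disc|) = sqrt(71) = 8.4261
Real part = -5/(2*4) = -0.6250
Imag part = 8.4261/(2*4) = 1.0533

-0.6250 ± 1.0533i


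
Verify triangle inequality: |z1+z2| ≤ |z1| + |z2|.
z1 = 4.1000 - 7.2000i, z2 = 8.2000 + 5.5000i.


|z1| = sqrt(4.1^2 + (-7.2)^2) = sqrt(68.65) = 8.2855
|z2| = sqrt(8.2^2 + 5.5^2) = sqrt(97.49) = 9.8737
z1+z2 = 12.3000 - 1.7000i
|z1+z2| = sqrt(154.18) = 12.4169
|z1|+|z2| = 8.2855 + 9.8737 = 18.1592

|z1+z2| = 12.4169 ≤ |z1|+|z2| = 18.1592 (verified)


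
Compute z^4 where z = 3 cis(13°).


r^4 = 3^4 = 81
n*theta = 4*13° = 52° = 52° (mod 360)
a = 81*cos(52°) = 49.8686
b = 81*sin(52°) = 63.8289

81 cis(52°) = 49.8686 + 63.8289i


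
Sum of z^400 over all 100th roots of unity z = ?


The roots are w_k = w^k with w = e^(2*pi*i/100), and (w^k)^400 = (w^400)^k.
So S = 1 + u + u^2 + ... + u^(99) with u = w^400.
400 = 4*100 + 0, so 400 is a multiple of 100 and u = (w^100)^4 = 1.
Every one of the 100 terms equals 1: S = 100

S = 100


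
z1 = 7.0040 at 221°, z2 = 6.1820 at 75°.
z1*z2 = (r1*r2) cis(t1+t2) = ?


r = 7.0040 * 6.1820 = 43.2987
theta = 221° + 75° = 296° = 296° (mod 360)

43.2987 cis(296°)


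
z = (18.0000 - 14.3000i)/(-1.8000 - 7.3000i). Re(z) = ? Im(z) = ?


Multiply by conjugate: (18.0000 - 14.3000i)(-1.8000 + 7.3000i) / ((-1.8)^2 + (-7.3)^2)
Numerator real = 18*(-1.8) - (14.3)*(-7.3) = 71.99
Numerator imag = -14.3*(-1.8) - 18*(-7.3) = 157.14
Denominator = 56.53
Re(z) = 71.99/56.53 = 1.2735
Im(z) = 157.14/56.53 = 2.7798

Re(z) = 1.2735, Im(z) = 2.7798


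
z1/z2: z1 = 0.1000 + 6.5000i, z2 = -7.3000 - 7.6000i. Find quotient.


Conjugate of z2 = -7.3000 + 7.6000i
Numerator: (0.1000 + 6.5000i)(-7.3000 + 7.6000i) = -50.1300 - 46.6900i
Denominator: (-7.3)^2 + (-7.6)^2 = 111.05
Result = (-50.1300 - 46.6900i)/111.05

-0.4514 - 0.4204i


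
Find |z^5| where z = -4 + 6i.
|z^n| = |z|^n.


|z| = sqrt(16+36) = sqrt(52) = 7.2111
|z^5| = |z|^5 = (sqrt(52))^5 = 52^2 * sqrt(52) = 2704*sqrt(52)

|z^5| = 2704*sqrt(52) ≈ 19498.8213


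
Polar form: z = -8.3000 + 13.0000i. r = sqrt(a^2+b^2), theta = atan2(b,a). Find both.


r = sqrt(68.89+169) = sqrt(237.89) = 15.4237
theta = atan2(13, -8.3) = 122.5567 degrees

r = 15.4237, theta = 122.5567 degrees


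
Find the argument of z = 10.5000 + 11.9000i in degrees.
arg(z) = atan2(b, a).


Re = 10.5, Im = 11.9
arg = atan2(11.9, 10.5) = 48.5763 degrees

arg(z) = 48.5763 degrees


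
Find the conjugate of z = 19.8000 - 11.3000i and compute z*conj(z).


z_bar = 19.8000 + 11.3000i
z*z_bar = 19.8^2 + (-11.3)^2 = 392.04 + 127.69 = 519.73

z_bar = 19.8000 + 11.3000i, z*z_bar = 519.73


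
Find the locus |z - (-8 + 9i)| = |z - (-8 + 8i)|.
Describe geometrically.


Equal distances means the locus is the perpendicular bisector of z1 and z2.
Midpoint = ((-8+(-8))/2, (9+8)/2) = (-8.0000, 8.5000)

Perpendicular bisector through (-8.0000, 8.5000)


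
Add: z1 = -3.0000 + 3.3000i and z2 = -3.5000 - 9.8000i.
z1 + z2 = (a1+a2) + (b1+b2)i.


Real: -3 - 3.5 = -6.5
Imag: 3.3 - 9.8 = -6.5

-6.5000 - 6.5000i


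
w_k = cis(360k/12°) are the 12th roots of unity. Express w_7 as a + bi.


Angle = 360*7/12 = 210°
a = cos(210°) = -0.8660
b = sin(210°) = -0.5000

-0.8660 - 0.5000i


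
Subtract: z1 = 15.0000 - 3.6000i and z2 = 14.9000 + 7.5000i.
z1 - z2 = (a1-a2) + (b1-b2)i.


Real: 15 - 14.9 = 0.1
Imag: -3.6 - 7.5 = -11.1

0.1000 - 11.1000i


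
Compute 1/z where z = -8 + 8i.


|z|^2 = 64+64 = 128
1/z = (-8 - 8i)/128

1/z = -0.0625 - 0.0625i


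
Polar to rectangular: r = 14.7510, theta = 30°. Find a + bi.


a = 14.7510*cos(30°) = 14.7510*0.866025 = 12.7747
b = 14.7510*sin(30°) = 14.7510*0.5 = 7.3755

12.7747 + 7.3755i


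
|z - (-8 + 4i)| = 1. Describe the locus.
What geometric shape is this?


|z - z0| = r is a circle with center z0 and radius r.
Center = (-8, 4), radius = 1

Circle with center (-8, 4) and radius 1


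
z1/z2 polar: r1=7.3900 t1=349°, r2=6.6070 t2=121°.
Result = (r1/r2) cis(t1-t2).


r = 7.3900 / 6.6070 = 1.1185
theta = 349° - 121° = 228° = 228° (mod 360)

1.1185 cis(228°)


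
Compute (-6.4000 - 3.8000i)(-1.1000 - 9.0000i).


Real = -6.4*(-1.1) - (-3.8)*(-9) = 7.04 - 34.2 = -27.16
Imag = -6.4*(-9) - (1.1)*(-3.8) = 57.6 + 4.18 = 61.78

-27.1600 + 61.7800i


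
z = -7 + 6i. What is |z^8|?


|z| = sqrt(49+36) = sqrt(85) = 9.2195
|z^8| = |z|^8 = (sqrt(85))^8 = 85^4 = 52200625

|z^8| = 52200625


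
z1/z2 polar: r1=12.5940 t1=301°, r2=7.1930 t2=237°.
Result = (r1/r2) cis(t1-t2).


r = 12.5940 / 7.1930 = 1.7509
theta = 301° - 237° = 64° = 64° (mod 360)

1.7509 cis(64°)


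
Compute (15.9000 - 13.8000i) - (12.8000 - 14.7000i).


Real: 15.9 - 12.8 = 3.1
Imag: -13.8 + 14.7 = 0.9

3.1000 + 0.9000i


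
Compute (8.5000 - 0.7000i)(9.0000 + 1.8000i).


Real = 8.5*9 - (-0.7)*1.8 = 76.5 - (-1.26) = 77.76
Imag = 8.5*1.8 + 9*(-0.7) = 15.3 - (6.3) = 9

77.7600 + 9.0000i


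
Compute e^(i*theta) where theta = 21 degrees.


cos(21°) = 0.9336
sin(21°) = 0.3584

e^(i*21°) = 0.9336 + 0.3584i


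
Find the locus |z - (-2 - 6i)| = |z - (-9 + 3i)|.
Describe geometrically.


Equal distances means the locus is the perpendicular bisector of z1 and z2.
Midpoint = ((-2+(-9))/2, (-6+3)/2) = (-5.5000, -1.5000)

Perpendicular bisector through (-5.5000, -1.5000)


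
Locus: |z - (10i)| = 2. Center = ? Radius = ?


|z - z0| = r is a circle with center z0 and radius r.
Center = (0, 10), radius = 2

Circle with center (0, 10) and radius 2


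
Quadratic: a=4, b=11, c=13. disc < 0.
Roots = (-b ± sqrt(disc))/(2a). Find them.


disc = 11^2 - 4*4*13 = 121 - 208 = -87
sqrt(|disc|) = sqrt(87) = 9.3274
Real part = -11/(2*4) = -1.3750
Imag part = 9.3274/(2*4) = 1.1659

-1.3750 ± 1.1659i


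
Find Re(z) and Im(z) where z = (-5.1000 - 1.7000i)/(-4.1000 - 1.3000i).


Multiply by conjugate: (-5.1000 - 1.7000i)(-4.1000 + 1.3000i) / ((-4.1)^2 + (-1.3)^2)
Numerator real = -5.1*(-4.1) - (1.7)*(-1.3) = 23.12
Numerator imag = -1.7*(-4.1) - (-5.1)*(-1.3) = 0.34
Denominator = 18.5
Re(z) = 23.12/18.5 = 1.2497
Im(z) = 0.34/18.5 = 0.0184

Re(z) = 1.2497, Im(z) = 0.0184


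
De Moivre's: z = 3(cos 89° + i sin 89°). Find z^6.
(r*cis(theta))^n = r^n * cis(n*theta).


r^6 = 3^6 = 729
n*theta = 6*89° = 534° = 174° (mod 360)
a = 729*cos(174°) = -725.0065
b = 729*sin(174°) = 76.2012

729 cis(174°) = -725.0065 + 76.2012i


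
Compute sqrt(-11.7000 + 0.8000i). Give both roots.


|z| = sqrt(136.89+0.64) = 11.7273
sqrt((|z|+a)/2) = sqrt((11.7273+(-11.7))/2) = sqrt(0.0137) = 0.1169
sqrt((|z|-a)/2) = sqrt((11.7273-(-11.7))/2) = sqrt(11.7137) = 3.4225

±(0.1169 + 3.4225i) i.e. 0.1169 + 3.4225i and -0.1169 - 3.4225i


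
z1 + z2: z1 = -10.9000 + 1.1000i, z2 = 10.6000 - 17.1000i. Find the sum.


Real: -10.9 + 10.6 = -0.3
Imag: 1.1 - 17.1 = -16

-0.3000 - 16.0000i


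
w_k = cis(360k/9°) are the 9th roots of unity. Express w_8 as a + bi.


Angle = 360*8/9 = 320°
a = cos(320°) = 0.7660
b = sin(320°) = -0.6428

0.7660 - 0.6428i


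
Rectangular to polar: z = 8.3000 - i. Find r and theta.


r = sqrt(68.89+1) = sqrt(69.89) = 8.3600
theta = atan2(-1, 8.3) = -6.8700 degrees

r = 8.3600, theta = -6.8700 degrees


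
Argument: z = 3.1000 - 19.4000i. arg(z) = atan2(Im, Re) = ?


Re = 3.1, Im = -19.4
arg = atan2(-19.4, 3.1) = -80.9212 degrees

arg(z) = -80.9212 degrees


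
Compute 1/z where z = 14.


|z|^2 = 196+0 = 196
1/z = (14 - 0i)/196

1/z = 0.0714 + 0i


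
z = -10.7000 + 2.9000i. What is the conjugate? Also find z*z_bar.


z_bar = -10.7000 - 2.9000i
z*z_bar = (-10.7)^2 + 2.9^2 = 114.49 + 8.41 = 122.9

z_bar = -10.7000 - 2.9000i, z*z_bar = 122.9


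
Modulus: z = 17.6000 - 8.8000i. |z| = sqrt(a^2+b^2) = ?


|z| = sqrt(17.6^2 + (-8.8)^2) = sqrt(309.76 + 77.44) = sqrt(387.2) = 19.6774

|z| = 19.6774


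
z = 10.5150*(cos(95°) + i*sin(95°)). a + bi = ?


a = 10.5150*cos(95°) = 10.5150*(-0.087156) = -0.9164
b = 10.5150*sin(95°) = 10.5150*0.9962 = 10.4750

-0.9164 + 10.4750i


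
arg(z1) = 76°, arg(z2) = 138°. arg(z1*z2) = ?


arg(z1*z2) = 76° + 138° = 214°
Normalized to (-180°, 180°]: -146°

-146°


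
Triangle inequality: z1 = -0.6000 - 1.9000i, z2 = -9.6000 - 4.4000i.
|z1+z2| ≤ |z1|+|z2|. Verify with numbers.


|z1| = sqrt((-0.6)^2 + (-1.9)^2) = sqrt(3.97) = 1.9925
|z2| = sqrt((-9.6)^2 + (-4.4)^2) = sqrt(111.52) = 10.5603
z1+z2 = -10.2000 - 6.3000i
|z1+z2| = sqrt(143.73) = 11.9887
|z1|+|z2| = 1.9925 + 10.5603 = 12.5528

|z1+z2| = 11.9887 ≤ |z1|+|z2| = 12.5528 (verified)


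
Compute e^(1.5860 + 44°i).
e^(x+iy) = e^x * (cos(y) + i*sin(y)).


e^1.5860 = 4.8842
cos(44°) = 0.71934
sin(44°) = 0.694658
Real = 4.8842*0.71934 = 3.5134
Imag = 4.8842*0.694658 = 3.3928

3.5134 + 3.3928i


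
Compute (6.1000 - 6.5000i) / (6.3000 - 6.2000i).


Conjugate of z2 = 6.3000 + 6.2000i
Numerator: (6.1000 - 6.5000i)(6.3000 + 6.2000i) = 78.7300 - 3.1300i
Denominator: 6.3^2 + (-6.2)^2 = 78.13
Result = (78.7300 - 3.1300i)/78.13

1.0077 - 0.0401i


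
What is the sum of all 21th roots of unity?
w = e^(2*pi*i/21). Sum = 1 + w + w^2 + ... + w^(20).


The sum of all 21th roots of unity is 0.
Geometric series: (1 - w^21)/(1 - w) = (1-1)/(1-w) = 0 since w^21 = 1, w ≠ 1.
Alternatively: coefficient of z^20 in z^21 - 1 is 0.

0


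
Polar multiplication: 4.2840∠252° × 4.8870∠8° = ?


r = 4.2840 * 4.8870 = 20.9359
theta = 252° + 8° = 260° = 260° (mod 360)

20.9359 cis(260°)


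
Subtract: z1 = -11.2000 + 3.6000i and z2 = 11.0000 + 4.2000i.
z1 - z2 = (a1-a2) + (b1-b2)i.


Real: -11.2 - 11 = -22.2
Imag: 3.6 - 4.2 = -0.6

-22.2000 - 0.6000i


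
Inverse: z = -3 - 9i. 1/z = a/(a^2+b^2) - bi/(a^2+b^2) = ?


|z|^2 = 9+81 = 90
1/z = (-3 + 9i)/90

1/z = -0.0333 + 0.1000i


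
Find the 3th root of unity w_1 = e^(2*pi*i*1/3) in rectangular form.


Angle = 360*1/3 = 120°
a = cos(120°) = -0.5000
b = sin(120°) = 0.8660

-0.5000 + 0.8660i


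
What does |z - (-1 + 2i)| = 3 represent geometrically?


|z - z0| = r is a circle with center z0 and radius r.
Center = (-1, 2), radius = 3

Circle with center (-1, 2) and radius 3


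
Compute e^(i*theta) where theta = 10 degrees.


cos(10°) = 0.9848
sin(10°) = 0.1736

e^(i*10°) = 0.9848 + 0.1736i


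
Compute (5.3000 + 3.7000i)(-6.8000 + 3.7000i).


Real = 5.3*(-6.8) - 3.7*3.7 = -36.04 - 13.69 = -49.73
Imag = 5.3*3.7 - (6.8)*3.7 = 19.61 - (25.16) = -5.55

-49.7300 - 5.5500i


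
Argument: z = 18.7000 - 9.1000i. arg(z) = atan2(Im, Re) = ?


Re = 18.7, Im = -9.1
arg = atan2(-9.1, 18.7) = -25.9490 degrees

arg(z) = -25.9490 degrees


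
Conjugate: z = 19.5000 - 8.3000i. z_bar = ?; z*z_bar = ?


z_bar = 19.5000 + 8.3000i
z*z_bar = 19.5^2 + (-8.3)^2 = 380.25 + 68.89 = 449.14

z_bar = 19.5000 + 8.3000i, z*z_bar = 449.14


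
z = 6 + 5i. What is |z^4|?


|z| = sqrt(36+25) = sqrt(61) = 7.8102
|z^4| = |z|^4 = (sqrt(61))^4 = 61^2 = 3721

|z^4| = 3721


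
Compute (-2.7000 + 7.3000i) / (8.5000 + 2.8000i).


Conjugate of z2 = 8.5000 - 2.8000i
Numerator: (-2.7000 + 7.3000i)(8.5000 - 2.8000i) = -2.5100 + 69.6100i
Denominator: 8.5^2 + 2.8^2 = 80.09
Result = (-2.5100 + 69.6100i)/80.09

-0.0313 + 0.8691i


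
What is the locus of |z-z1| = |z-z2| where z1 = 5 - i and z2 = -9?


Equal distances means the locus is the perpendicular bisector of z1 and z2.
Midpoint = ((5+(-9))/2, (-1+0)/2) = (-2.0000, -0.5000)

Perpendicular bisector through (-2.0000, -0.5000)


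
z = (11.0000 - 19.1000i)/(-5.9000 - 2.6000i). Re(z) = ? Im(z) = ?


Multiply by conjugate: (11.0000 - 19.1000i)(-5.9000 + 2.6000i) / ((-5.9)^2 + (-2.6)^2)
Numerator real = 11*(-5.9) - (19.1)*(-2.6) = -15.24
Numerator imag = -19.1*(-5.9) - 11*(-2.6) = 141.29
Denominator = 41.57
Re(z) = -15.24/41.57 = -0.3666
Im(z) = 141.29/41.57 = 3.3988

Re(z) = -0.3666, Im(z) = 3.3988


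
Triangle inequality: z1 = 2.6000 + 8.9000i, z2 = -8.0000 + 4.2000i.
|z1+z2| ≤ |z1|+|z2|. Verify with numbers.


|z1| = sqrt(2.6^2 + 8.9^2) = sqrt(85.97) = 9.2720
|z2| = sqrt((-8)^2 + 4.2^2) = sqrt(81.64) = 9.0355
z1+z2 = -5.4000 + 13.1000i
|z1+z2| = sqrt(200.77) = 14.1693
|z1|+|z2| = 9.2720 + 9.0355 = 18.3075

|z1+z2| = 14.1693 ≤ |z1|+|z2| = 18.3075 (verified)


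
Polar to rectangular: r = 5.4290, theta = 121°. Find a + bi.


a = 5.4290*cos(121°) = 5.4290*(-0.515038) = -2.7961
b = 5.4290*sin(121°) = 5.4290*0.85717 = 4.6536

-2.7961 + 4.6536i


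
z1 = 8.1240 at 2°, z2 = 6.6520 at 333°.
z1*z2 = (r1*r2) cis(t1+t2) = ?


r = 8.1240 * 6.6520 = 54.0408
theta = 2° + 333° = 335° = 335° (mod 360)

54.0408 cis(335°)


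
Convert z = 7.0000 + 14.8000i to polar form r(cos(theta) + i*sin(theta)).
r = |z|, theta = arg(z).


r = sqrt(49+219.04) = sqrt(268.04) = 16.3719
theta = atan2(14.8, 7) = 64.6871 degrees

r = 16.3719, theta = 64.6871 degrees


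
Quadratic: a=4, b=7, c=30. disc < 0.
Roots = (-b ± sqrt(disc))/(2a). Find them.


disc = 7^2 - 4*4*30 = 49 - 480 = -431
sqrt(|disc|) = sqrt(431) = 20.7605
Real part = -7/(2*4) = -0.8750
Imag part = 20.7605/(2*4) = 2.5951

-0.8750 ± 2.5951i


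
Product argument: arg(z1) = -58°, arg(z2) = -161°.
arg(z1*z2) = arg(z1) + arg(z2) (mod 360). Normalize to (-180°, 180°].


arg(z1*z2) = -58° - 161° = -219°
Normalized to (-180°, 180°]: 141°

141°


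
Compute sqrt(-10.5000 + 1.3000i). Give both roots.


|z| = sqrt(110.25+1.69) = 10.5802
sqrt((|z|+a)/2) = sqrt((10.5802+(-10.5))/2) = sqrt(0.0401) = 0.2002
sqrt((|z|-a)/2) = sqrt((10.5802-(-10.5))/2) = sqrt(10.5401) = 3.2465

±(0.2002 + 3.2465i) i.e. 0.2002 + 3.2465i and -0.2002 - 3.2465i


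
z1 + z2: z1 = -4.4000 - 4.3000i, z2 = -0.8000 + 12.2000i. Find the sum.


Real: -4.4 - 0.8 = -5.2
Imag: -4.3 + 12.2 = 7.9

-5.2000 + 7.9000i


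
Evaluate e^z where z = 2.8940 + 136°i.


e^2.8940 = 18.0654
cos(136°) = -0.71934
sin(136°) = 0.69466
Real = 18.0654*(-0.71934) = -12.9952
Imag = 18.0654*0.69466 = 12.5493

-12.9952 + 12.5493i


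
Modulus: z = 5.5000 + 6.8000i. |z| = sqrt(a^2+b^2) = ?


|z| = sqrt(5.5^2 + 6.8^2) = sqrt(30.25 + 46.24) = sqrt(76.49) = 8.7459

|z| = 8.7459


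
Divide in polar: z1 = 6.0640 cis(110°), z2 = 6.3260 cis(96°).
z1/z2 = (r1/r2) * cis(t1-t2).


r = 6.0640 / 6.3260 = 0.9586
theta = 110° - 96° = 14° = 14° (mod 360)

0.9586 cis(14°)


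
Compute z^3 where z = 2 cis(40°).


r^3 = 2^3 = 8
n*theta = 3*40° = 120° = 120° (mod 360)
a = 8*cos(120°) = -4.0000
b = 8*sin(120°) = 6.9282

8 cis(120°) = -4.0000 + 6.9282i


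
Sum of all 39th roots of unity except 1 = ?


With w = e^(2*pi*i/39), all 39 of the 39th roots of unity w^0 = 1, w, ..., w^(38) sum to 0: 1 + w + ... + w^(38) = (1 - w^39)/(1 - w) = 0 since w^39 = 1, w ≠ 1.
Removing the root 1: w + w^2 + ... + w^(38) = 0 - 1 = -1

Sum = -1


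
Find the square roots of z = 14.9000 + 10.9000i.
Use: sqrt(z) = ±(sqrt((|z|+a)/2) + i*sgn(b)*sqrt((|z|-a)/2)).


|z| = sqrt(222.01+118.81) = 18.4613
sqrt((|z|+a)/2) = sqrt((18.4613+14.9)/2) = sqrt(16.6807) = 4.0842
sqrt((|z|-a)/2) = sqrt((18.4613-14.9)/2) = sqrt(1.7807) = 1.3344

±(4.0842 + 1.3344i) i.e. 4.0842 + 1.3344i and -4.0842 - 1.3344i


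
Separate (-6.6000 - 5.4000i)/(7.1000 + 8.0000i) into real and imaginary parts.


Multiply by conjugate: (-6.6000 - 5.4000i)(7.1000 - 8.0000i) / (7.1^2 + 8^2)
Numerator real = -6.6*7.1 - (5.4)*8 = -90.06
Numerator imag = -5.4*7.1 - (-6.6)*8 = 14.46
Denominator = 114.41
Re(z) = -90.06/114.41 = -0.7872
Im(z) = 14.46/114.41 = 0.1264

Re(z) = -0.7872, Im(z) = 0.1264


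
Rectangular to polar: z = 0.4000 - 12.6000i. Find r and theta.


r = sqrt(0.16+158.76) = sqrt(158.92) = 12.6063
theta = atan2(-12.6, 0.4) = -88.1817 degrees

r = 12.6063, theta = -88.1817 degrees


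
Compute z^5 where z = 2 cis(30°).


r^5 = 2^5 = 32
n*theta = 5*30° = 150° = 150° (mod 360)
a = 32*cos(150°) = -27.7128
b = 32*sin(150°) = 16.0000

32 cis(150°) = -27.7128 + 16.0000i


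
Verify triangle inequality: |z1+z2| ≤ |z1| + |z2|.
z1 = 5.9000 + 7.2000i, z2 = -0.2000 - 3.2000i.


|z1| = sqrt(5.9^2 + 7.2^2) = sqrt(86.65) = 9.3086
|z2| = sqrt((-0.2)^2 + (-3.2)^2) = sqrt(10.28) = 3.2062
z1+z2 = 5.7000 + 4.0000i
|z1+z2| = sqrt(48.49) = 6.9635
|z1|+|z2| = 9.3086 + 3.2062 = 12.5148

|z1+z2| = 6.9635 ≤ |z1|+|z2| = 12.5148 (verified)


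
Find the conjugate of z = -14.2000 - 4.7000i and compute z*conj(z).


z_bar = -14.2000 + 4.7000i
z*z_bar = (-14.2)^2 + (-4.7)^2 = 201.64 + 22.09 = 223.73

z_bar = -14.2000 + 4.7000i, z*z_bar = 223.73


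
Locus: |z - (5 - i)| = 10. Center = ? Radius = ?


|z - z0| = r is a circle with center z0 and radius r.
Center = (5, -1), radius = 10

Circle with center (5, -1) and radius 10


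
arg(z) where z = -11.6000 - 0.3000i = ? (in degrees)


Re = -11.6, Im = -0.3
arg = atan2(-0.3, -11.6) = -178.5185 degrees

arg(z) = -178.5185 degrees


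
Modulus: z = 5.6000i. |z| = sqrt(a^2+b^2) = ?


|z| = sqrt(0^2 + 5.6^2) = sqrt(0 + 31.36) = sqrt(31.36) = 5.6000

|z| = 5.6000


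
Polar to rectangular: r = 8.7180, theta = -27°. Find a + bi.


a = 8.7180*cos(-27°) = 8.7180*0.89101 = 7.7678
b = 8.7180*sin(-27°) = 8.7180*(-0.45399) = -3.9579

7.7678 - 3.9579i


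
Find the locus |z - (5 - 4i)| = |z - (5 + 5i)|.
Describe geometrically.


Equal distances means the locus is the perpendicular bisector of z1 and z2.
Midpoint = ((5+5)/2, (-4+5)/2) = (5.0000, 0.5000)

Perpendicular bisector through (5.0000, 0.5000)


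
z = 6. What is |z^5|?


|z| = sqrt(36+0) = sqrt(36) = 6
|z^5| = |z|^5 = 6^5 = 7776

|z^5| = 7776


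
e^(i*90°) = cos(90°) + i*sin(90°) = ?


cos(90°) = 0
sin(90°) = 1.0000

e^(i*90°) = 0 + 1.0000i


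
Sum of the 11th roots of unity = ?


The sum of all 11th roots of unity is 0.
Geometric series: (1 - w^11)/(1 - w) = (1-1)/(1-w) = 0 since w^11 = 1, w ≠ 1.
Alternatively: coefficient of z^10 in z^11 - 1 is 0.

0


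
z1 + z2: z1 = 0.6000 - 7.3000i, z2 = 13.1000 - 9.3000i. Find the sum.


Real: 0.6 + 13.1 = 13.7
Imag: -7.3 - 9.3 = -16.6

13.7000 - 16.6000i


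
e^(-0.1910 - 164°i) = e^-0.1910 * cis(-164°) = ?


e^-0.1910 = 0.8261
cos(-164°) = -0.9613
sin(-164°) = -0.2756
Real = 0.8261*(-0.9613) = -0.7941
Imag = 0.8261*(-0.2756) = -0.2277

-0.7941 - 0.2277i


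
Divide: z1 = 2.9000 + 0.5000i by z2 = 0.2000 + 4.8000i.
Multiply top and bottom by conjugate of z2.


Conjugate of z2 = 0.2000 - 4.8000i
Numerator: (2.9000 + 0.5000i)(0.2000 - 4.8000i) = 2.9800 - 13.8200i
Denominator: 0.2^2 + 4.8^2 = 23.08
Result = (2.9800 - 13.8200i)/23.08

0.1291 - 0.5988i


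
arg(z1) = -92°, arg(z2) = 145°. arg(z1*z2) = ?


arg(z1*z2) = -92° + 145° = 53°
Normalized to (-180°, 180°]: 53°

53°


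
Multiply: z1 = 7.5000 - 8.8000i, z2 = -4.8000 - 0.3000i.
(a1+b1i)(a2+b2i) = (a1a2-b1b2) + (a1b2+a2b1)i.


Real = 7.5*(-4.8) - (-8.8)*(-0.3) = -36 - 2.64 = -38.64
Imag = 7.5*(-0.3) - (4.8)*(-8.8) = -2.25 + 42.24 = 39.99

-38.6400 + 39.9900i


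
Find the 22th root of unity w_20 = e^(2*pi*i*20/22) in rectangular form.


Angle = 360*20/22 = 327.2727°
a = cos(327.2727°) = 0.8413
b = sin(327.2727°) = -0.5406

0.8413 - 0.5406i


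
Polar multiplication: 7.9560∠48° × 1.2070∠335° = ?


r = 7.9560 * 1.2070 = 9.6029
theta = 48° + 335° = 383° = 23° (mod 360)

9.6029 cis(23°)


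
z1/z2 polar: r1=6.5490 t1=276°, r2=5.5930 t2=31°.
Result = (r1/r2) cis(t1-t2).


r = 6.5490 / 5.5930 = 1.1709
theta = 276° - 31° = 245° = 245° (mod 360)

1.1709 cis(245°)


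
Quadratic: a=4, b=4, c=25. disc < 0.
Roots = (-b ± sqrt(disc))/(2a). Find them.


disc = 4^2 - 4*4*25 = 16 - 400 = -384
sqrt(|disc|) = sqrt(384) = 19.5959
Real part = -4/(2*4) = -0.5000
Imag part = 19.5959/(2*4) = 2.4495

-0.5000 ± 2.4495i


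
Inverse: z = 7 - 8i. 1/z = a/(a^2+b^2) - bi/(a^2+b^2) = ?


|z|^2 = 49+64 = 113
1/z = (7 + 8i)/113

1/z = 0.0619 + 0.0708i


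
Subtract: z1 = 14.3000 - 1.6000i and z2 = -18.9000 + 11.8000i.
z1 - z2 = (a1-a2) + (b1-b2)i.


Real: 14.3 + 18.9 = 33.2
Imag: -1.6 - 11.8 = -13.4

33.2000 - 13.4000i


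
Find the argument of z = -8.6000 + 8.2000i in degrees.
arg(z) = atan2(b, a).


Re = -8.6, Im = 8.2
arg = atan2(8.2, -8.6) = 136.3639 degrees

arg(z) = 136.3639 degrees


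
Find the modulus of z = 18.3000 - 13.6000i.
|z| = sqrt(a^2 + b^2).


|z| = sqrt(18.3^2 + (-13.6)^2) = sqrt(334.89 + 184.96) = sqrt(519.85) = 22.8002

|z| = 22.8002


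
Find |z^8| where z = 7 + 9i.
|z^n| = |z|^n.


|z| = sqrt(49+81) = sqrt(130) = 11.4018
|z^8| = |z|^8 = (sqrt(130))^8 = 130^4 = 285610000

|z^8| = 285610000


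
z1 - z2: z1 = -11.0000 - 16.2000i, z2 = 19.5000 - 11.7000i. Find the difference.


Real: -11 - 19.5 = -30.5
Imag: -16.2 + 11.7 = -4.5

-30.5000 - 4.5000i


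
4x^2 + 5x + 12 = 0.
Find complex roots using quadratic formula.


disc = 5^2 - 4*4*12 = 25 - 192 = -167
sqrt(|disc|) = sqrt(167) = 12.9228
Real part = -5/(2*4) = -0.6250
Imag part = 12.9228/(2*4) = 1.6154

-0.6250 ± 1.6154i


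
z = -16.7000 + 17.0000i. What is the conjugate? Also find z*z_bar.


z_bar = -16.7000 - 17.0000i
z*z_bar = (-16.7)^2 + 17^2 = 278.89 + 289 = 567.89

z_bar = -16.7000 - 17.0000i, z*z_bar = 567.89


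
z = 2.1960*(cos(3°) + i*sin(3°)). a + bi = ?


a = 2.1960*cos(3°) = 2.1960*0.99863 = 2.1930
b = 2.1960*sin(3°) = 2.1960*0.0523 = 0.1149

2.1930 + 0.1149i


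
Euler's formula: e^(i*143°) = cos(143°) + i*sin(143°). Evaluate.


cos(143°) = -0.7986
sin(143°) = 0.6018

e^(i*143°) = -0.7986 + 0.6018i


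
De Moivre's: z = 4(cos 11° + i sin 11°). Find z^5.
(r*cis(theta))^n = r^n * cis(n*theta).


r^5 = 4^5 = 1024
n*theta = 5*11° = 55° = 55° (mod 360)
a = 1024*cos(55°) = 587.3423
b = 1024*sin(55°) = 838.8117

1024 cis(55°) = 587.3423 + 838.8117i


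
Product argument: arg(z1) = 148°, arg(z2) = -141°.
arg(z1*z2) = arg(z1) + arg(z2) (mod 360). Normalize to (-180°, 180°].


arg(z1*z2) = 148° - 141° = 7°
Normalized to (-180°, 180°]: 7°

7°


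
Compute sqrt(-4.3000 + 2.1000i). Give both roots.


|z| = sqrt(18.49+4.41) = 4.7854
sqrt((|z|+a)/2) = sqrt((4.7854+(-4.3))/2) = sqrt(0.2427) = 0.4926
sqrt((|z|-a)/2) = sqrt((4.7854-(-4.3))/2) = sqrt(4.5427) = 2.1314

±(0.4926 + 2.1314i) i.e. 0.4926 + 2.1314i and -0.4926 - 2.1314i


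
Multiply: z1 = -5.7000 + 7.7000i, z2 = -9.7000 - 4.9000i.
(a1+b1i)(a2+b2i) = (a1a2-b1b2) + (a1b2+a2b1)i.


Real = -5.7*(-9.7) - 7.7*(-4.9) = 55.29 - (-37.73) = 93.02
Imag = -5.7*(-4.9) - (9.7)*7.7 = 27.93 - (74.69) = -46.76

93.0200 - 46.7600i


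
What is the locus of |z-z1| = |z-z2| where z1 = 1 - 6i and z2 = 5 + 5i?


Equal distances means the locus is the perpendicular bisector of z1 and z2.
Midpoint = ((1+5)/2, (-6+5)/2) = (3.0000, -0.5000)

Perpendicular bisector through (3.0000, -0.5000)


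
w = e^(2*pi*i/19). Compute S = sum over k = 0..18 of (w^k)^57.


The roots are w_k = w^k with w = e^(2*pi*i/19), and (w^k)^57 = (w^57)^k.
So S = 1 + u + u^2 + ... + u^(18) with u = w^57.
57 = 3*19 + 0, so 57 is a multiple of 19 and u = (w^19)^3 = 1.
Every one of the 19 terms equals 1: S = 19

S = 19


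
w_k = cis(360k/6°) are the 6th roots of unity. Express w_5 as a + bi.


Angle = 360*5/6 = 300°
a = cos(300°) = 0.5000
b = sin(300°) = -0.8660

0.5000 - 0.8660i


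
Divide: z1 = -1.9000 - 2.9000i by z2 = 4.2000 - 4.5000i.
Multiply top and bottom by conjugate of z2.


Conjugate of z2 = 4.2000 + 4.5000i
Numerator: (-1.9000 - 2.9000i)(4.2000 + 4.5000i) = 5.0700 - 20.7300i
Denominator: 4.2^2 + (-4.5)^2 = 37.89
Result = (5.0700 - 20.7300i)/37.89

0.1338 - 0.5471i


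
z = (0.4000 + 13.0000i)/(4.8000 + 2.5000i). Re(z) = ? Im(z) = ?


Multiply by conjugate: (0.4000 + 13.0000i)(4.8000 - 2.5000i) / (4.8^2 + 2.5^2)
Numerator real = 0.4*4.8 + 13*2.5 = 34.42
Numerator imag = 13*4.8 - 0.4*2.5 = 61.4
Denominator = 29.29
Re(z) = 34.42/29.29 = 1.1751
Im(z) = 61.4/29.29 = 2.0963

Re(z) = 1.1751, Im(z) = 2.0963


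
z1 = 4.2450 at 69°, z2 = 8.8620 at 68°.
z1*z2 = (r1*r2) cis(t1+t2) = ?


r = 4.2450 * 8.8620 = 37.6192
theta = 69° + 68° = 137° = 137° (mod 360)

37.6192 cis(137°)
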